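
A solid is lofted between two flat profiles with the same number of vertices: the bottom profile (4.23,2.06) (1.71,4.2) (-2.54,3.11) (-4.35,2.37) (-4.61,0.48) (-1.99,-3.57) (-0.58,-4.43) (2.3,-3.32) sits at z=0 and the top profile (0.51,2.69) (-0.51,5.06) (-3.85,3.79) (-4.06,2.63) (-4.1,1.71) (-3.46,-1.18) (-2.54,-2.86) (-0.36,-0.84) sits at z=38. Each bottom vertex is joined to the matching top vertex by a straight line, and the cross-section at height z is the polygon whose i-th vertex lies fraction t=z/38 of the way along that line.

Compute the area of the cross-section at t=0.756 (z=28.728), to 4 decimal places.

Cross-section at t=0.756: each vertex is (1-t)·p0[i] + t·p1[i].
  v1: (1-0.756)·(4.23,2.06) + 0.756·(0.51,2.69) = (1.4177,2.5363)
  v2: (1-0.756)·(1.71,4.2) + 0.756·(-0.51,5.06) = (0.0317,4.8502)
  v3: (1-0.756)·(-2.54,3.11) + 0.756·(-3.85,3.79) = (-3.5304,3.6241)
  v4: (1-0.756)·(-4.35,2.37) + 0.756·(-4.06,2.63) = (-4.1308,2.5666)
  v5: (1-0.756)·(-4.61,0.48) + 0.756·(-4.1,1.71) = (-4.2244,1.4099)
  v6: (1-0.756)·(-1.99,-3.57) + 0.756·(-3.46,-1.18) = (-3.1013,-1.7632)
  v7: (1-0.756)·(-0.58,-4.43) + 0.756·(-2.54,-2.86) = (-2.0618,-3.2431)
  v8: (1-0.756)·(2.3,-3.32) + 0.756·(-0.36,-0.84) = (0.2890,-1.4451)
Shoelace sum Σ(x_i·y_{i+1} − x_{i+1}·y_i):
  i=1: 1.4177·4.8502 − 0.0317·2.5363 = +6.7956 (running +6.7956)
  i=2: 0.0317·3.6241 − -3.5304·4.8502 = +17.2376 (running +24.0332)
  i=3: -3.5304·2.5666 − -4.1308·3.6241 = +5.9093 (running +29.9426)
  i=4: -4.1308·1.4099 − -4.2244·2.5666 = +5.0184 (running +34.9610)
  i=5: -4.2244·-1.7632 − -3.1013·1.4099 = +11.8209 (running +46.7818)
  i=6: -3.1013·-3.2431 − -2.0618·-1.7632 = +6.4226 (running +53.2044)
  i=7: -2.0618·-1.4451 − 0.2890·-3.2431 = +3.9169 (running +57.1213)
  i=8: 0.2890·2.5363 − 1.4177·-1.4451 = +2.7818 (running +59.9031)
Area = |Σ|/2 = |59.9031|/2 = 29.9516

Area at t=0.756: 29.9516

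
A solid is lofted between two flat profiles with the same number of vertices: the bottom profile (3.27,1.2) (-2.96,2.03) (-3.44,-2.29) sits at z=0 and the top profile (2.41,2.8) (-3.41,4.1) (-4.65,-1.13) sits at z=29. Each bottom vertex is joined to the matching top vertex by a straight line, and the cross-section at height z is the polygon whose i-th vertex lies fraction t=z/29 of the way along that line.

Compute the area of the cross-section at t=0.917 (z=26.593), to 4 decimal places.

Area at t=0.917: 15.8293

Cross-section at t=0.917: each vertex is (1-t)·p0[i] + t·p1[i].
  v1: (1-0.917)·(3.27,1.2) + 0.917·(2.41,2.8) = (2.4814,2.6672)
  v2: (1-0.917)·(-2.96,2.03) + 0.917·(-3.41,4.1) = (-3.3727,3.9282)
  v3: (1-0.917)·(-3.44,-2.29) + 0.917·(-4.65,-1.13) = (-4.5496,-1.2263)
Shoelace sum Σ(x_i·y_{i+1} − x_{i+1}·y_i):
  i=1: 2.4814·3.9282 − -3.3727·2.6672 = +18.7429 (running +18.7429)
  i=2: -3.3727·-1.2263 − -4.5496·3.9282 = +22.0074 (running +40.7503)
  i=3: -4.5496·2.6672 − 2.4814·-1.2263 = -9.0917 (running +31.6585)
Area = |Σ|/2 = |31.6585|/2 = 15.8293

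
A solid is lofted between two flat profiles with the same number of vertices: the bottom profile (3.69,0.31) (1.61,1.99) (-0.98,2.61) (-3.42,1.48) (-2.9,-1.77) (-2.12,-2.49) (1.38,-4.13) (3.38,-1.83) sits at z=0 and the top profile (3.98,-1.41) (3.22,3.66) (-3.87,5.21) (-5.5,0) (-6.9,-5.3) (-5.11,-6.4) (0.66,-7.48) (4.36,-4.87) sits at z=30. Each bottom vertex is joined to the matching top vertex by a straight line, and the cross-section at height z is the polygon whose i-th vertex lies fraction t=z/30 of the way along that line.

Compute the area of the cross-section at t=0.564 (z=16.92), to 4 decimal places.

Area at t=0.564: 68.5897

Cross-section at t=0.564: each vertex is (1-t)·p0[i] + t·p1[i].
  v1: (1-0.564)·(3.69,0.31) + 0.564·(3.98,-1.41) = (3.8536,-0.6601)
  v2: (1-0.564)·(1.61,1.99) + 0.564·(3.22,3.66) = (2.5180,2.9319)
  v3: (1-0.564)·(-0.98,2.61) + 0.564·(-3.87,5.21) = (-2.6100,4.0764)
  v4: (1-0.564)·(-3.42,1.48) + 0.564·(-5.5,0) = (-4.5931,0.6453)
  v5: (1-0.564)·(-2.9,-1.77) + 0.564·(-6.9,-5.3) = (-5.1560,-3.7609)
  v6: (1-0.564)·(-2.12,-2.49) + 0.564·(-5.11,-6.4) = (-3.8064,-4.6952)
  v7: (1-0.564)·(1.38,-4.13) + 0.564·(0.66,-7.48) = (0.9739,-6.0194)
  v8: (1-0.564)·(3.38,-1.83) + 0.564·(4.36,-4.87) = (3.9327,-3.5446)
Shoelace sum Σ(x_i·y_{i+1} − x_{i+1}·y_i):
  i=1: 3.8536·2.9319 − 2.5180·-0.6601 = +12.9603 (running +12.9603)
  i=2: 2.5180·4.0764 − -2.6100·2.9319 = +17.9166 (running +30.8769)
  i=3: -2.6100·0.6453 − -4.5931·4.0764 = +17.0392 (running +47.9162)
  i=4: -4.5931·-3.7609 − -5.1560·0.6453 = +20.6014 (running +68.5176)
  i=5: -5.1560·-4.6952 − -3.8064·-3.7609 = +9.8932 (running +78.4108)
  i=6: -3.8064·-6.0194 − 0.9739·-4.6952 = +27.4848 (running +105.8956)
  i=7: 0.9739·-3.5446 − 3.9327·-6.0194 = +20.2205 (running +126.1161)
  i=8: 3.9327·-0.6601 − 3.8536·-3.5446 = +11.0633 (running +137.1794)
Area = |Σ|/2 = |137.1794|/2 = 68.5897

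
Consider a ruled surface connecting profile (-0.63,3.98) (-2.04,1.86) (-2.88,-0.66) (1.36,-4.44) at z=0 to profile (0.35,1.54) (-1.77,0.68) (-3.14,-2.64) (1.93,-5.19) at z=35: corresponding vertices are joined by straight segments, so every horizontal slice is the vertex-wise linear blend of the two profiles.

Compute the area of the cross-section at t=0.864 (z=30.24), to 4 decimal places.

Area at t=0.864: 17.6075

Cross-section at t=0.864: each vertex is (1-t)·p0[i] + t·p1[i].
  v1: (1-0.864)·(-0.63,3.98) + 0.864·(0.35,1.54) = (0.2167,1.8718)
  v2: (1-0.864)·(-2.04,1.86) + 0.864·(-1.77,0.68) = (-1.8067,0.8405)
  v3: (1-0.864)·(-2.88,-0.66) + 0.864·(-3.14,-2.64) = (-3.1046,-2.3707)
  v4: (1-0.864)·(1.36,-4.44) + 0.864·(1.93,-5.19) = (1.8525,-5.0880)
Shoelace sum Σ(x_i·y_{i+1} − x_{i+1}·y_i):
  i=1: 0.2167·0.8405 − -1.8067·1.8718 = +3.5640 (running +3.5640)
  i=2: -1.8067·-2.3707 − -3.1046·0.8405 = +6.8926 (running +10.4567)
  i=3: -3.1046·-5.0880 − 1.8525·-2.3707 = +20.1881 (running +30.6448)
  i=4: 1.8525·1.8718 − 0.2167·-5.0880 = +4.5702 (running +35.2150)
Area = |Σ|/2 = |35.2150|/2 = 17.6075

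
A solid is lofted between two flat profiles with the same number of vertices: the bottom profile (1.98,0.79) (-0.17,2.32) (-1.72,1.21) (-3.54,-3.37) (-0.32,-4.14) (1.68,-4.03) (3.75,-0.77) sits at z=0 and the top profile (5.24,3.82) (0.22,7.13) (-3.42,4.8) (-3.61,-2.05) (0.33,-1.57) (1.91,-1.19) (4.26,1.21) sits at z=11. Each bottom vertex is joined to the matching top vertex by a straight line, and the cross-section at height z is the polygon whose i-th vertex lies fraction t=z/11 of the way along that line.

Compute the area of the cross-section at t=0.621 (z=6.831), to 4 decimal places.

Area at t=0.621: 44.1489

Cross-section at t=0.621: each vertex is (1-t)·p0[i] + t·p1[i].
  v1: (1-0.621)·(1.98,0.79) + 0.621·(5.24,3.82) = (4.0045,2.6716)
  v2: (1-0.621)·(-0.17,2.32) + 0.621·(0.22,7.13) = (0.0722,5.3070)
  v3: (1-0.621)·(-1.72,1.21) + 0.621·(-3.42,4.8) = (-2.7757,3.4394)
  v4: (1-0.621)·(-3.54,-3.37) + 0.621·(-3.61,-2.05) = (-3.5835,-2.5503)
  v5: (1-0.621)·(-0.32,-4.14) + 0.621·(0.33,-1.57) = (0.0837,-2.5440)
  v6: (1-0.621)·(1.68,-4.03) + 0.621·(1.91,-1.19) = (1.8228,-2.2664)
  v7: (1-0.621)·(3.75,-0.77) + 0.621·(4.26,1.21) = (4.0667,0.4596)
Shoelace sum Σ(x_i·y_{i+1} − x_{i+1}·y_i):
  i=1: 4.0045·5.3070 − 0.0722·2.6716 = +21.0588 (running +21.0588)
  i=2: 0.0722·3.4394 − -2.7757·5.3070 = +14.9790 (running +36.0378)
  i=3: -2.7757·-2.5503 − -3.5835·3.4394 = +19.4038 (running +55.4416)
  i=4: -3.5835·-2.5440 − 0.0837·-2.5503 = +9.3298 (running +64.7714)
  i=5: 0.0837·-2.2664 − 1.8228·-2.5440 = +4.4478 (running +69.2191)
  i=6: 1.8228·0.4596 − 4.0667·-2.2664 = +10.0544 (running +79.2735)
  i=7: 4.0667·2.6716 − 4.0045·0.4596 = +9.0244 (running +88.2978)
Area = |Σ|/2 = |88.2978|/2 = 44.1489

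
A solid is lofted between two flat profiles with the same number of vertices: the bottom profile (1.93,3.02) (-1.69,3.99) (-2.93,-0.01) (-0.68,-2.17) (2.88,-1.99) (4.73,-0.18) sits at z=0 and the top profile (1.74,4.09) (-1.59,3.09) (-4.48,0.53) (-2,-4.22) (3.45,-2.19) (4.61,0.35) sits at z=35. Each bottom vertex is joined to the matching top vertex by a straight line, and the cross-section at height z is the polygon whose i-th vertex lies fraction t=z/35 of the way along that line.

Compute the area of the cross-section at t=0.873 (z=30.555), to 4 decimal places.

Area at t=0.873: 44.4387

Cross-section at t=0.873: each vertex is (1-t)·p0[i] + t·p1[i].
  v1: (1-0.873)·(1.93,3.02) + 0.873·(1.74,4.09) = (1.7641,3.9541)
  v2: (1-0.873)·(-1.69,3.99) + 0.873·(-1.59,3.09) = (-1.6027,3.2043)
  v3: (1-0.873)·(-2.93,-0.01) + 0.873·(-4.48,0.53) = (-4.2832,0.4614)
  v4: (1-0.873)·(-0.68,-2.17) + 0.873·(-2,-4.22) = (-1.8324,-3.9596)
  v5: (1-0.873)·(2.88,-1.99) + 0.873·(3.45,-2.19) = (3.3776,-2.1646)
  v6: (1-0.873)·(4.73,-0.18) + 0.873·(4.61,0.35) = (4.6252,0.2827)
Shoelace sum Σ(x_i·y_{i+1} − x_{i+1}·y_i):
  i=1: 1.7641·3.2043 − -1.6027·3.9541 = +11.9901 (running +11.9901)
  i=2: -1.6027·0.4614 − -4.2832·3.2043 = +12.9850 (running +24.9750)
  i=3: -4.2832·-3.9596 − -1.8324·0.4614 = +17.8053 (running +42.7803)
  i=4: -1.8324·-2.1646 − 3.3776·-3.9596 = +17.3405 (running +60.1208)
  i=5: 3.3776·0.2827 − 4.6252·-2.1646 = +10.9666 (running +71.0874)
  i=6: 4.6252·3.9541 − 1.7641·0.2827 = +17.7900 (running +88.8774)
Area = |Σ|/2 = |88.8774|/2 = 44.4387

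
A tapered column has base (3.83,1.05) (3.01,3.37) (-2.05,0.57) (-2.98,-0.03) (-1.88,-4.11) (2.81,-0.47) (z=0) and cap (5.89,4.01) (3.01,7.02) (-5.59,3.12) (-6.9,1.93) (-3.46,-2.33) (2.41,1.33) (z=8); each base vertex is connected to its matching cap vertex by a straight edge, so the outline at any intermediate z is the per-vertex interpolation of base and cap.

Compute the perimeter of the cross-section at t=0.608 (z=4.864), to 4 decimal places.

Perimeter at t=0.608: 27.7182

Cross-section at t=0.608: each vertex is (1-t)·p0[i] + t·p1[i].
  v1: (1-0.608)·(3.83,1.05) + 0.608·(5.89,4.01) = (5.0825,2.8497)
  v2: (1-0.608)·(3.01,3.37) + 0.608·(3.01,7.02) = (3.0100,5.5892)
  v3: (1-0.608)·(-2.05,0.57) + 0.608·(-5.59,3.12) = (-4.2023,2.1204)
  v4: (1-0.608)·(-2.98,-0.03) + 0.608·(-6.9,1.93) = (-5.3634,1.1617)
  v5: (1-0.608)·(-1.88,-4.11) + 0.608·(-3.46,-2.33) = (-2.8406,-3.0278)
  v6: (1-0.608)·(2.81,-0.47) + 0.608·(2.41,1.33) = (2.5668,0.6244)
Perimeter = Σ |v_{i+1} − v_i|:
  edge 1→2: √(-2.0725² + 2.7395²) = 3.4351 (running 3.4351)
  edge 2→3: √(-7.2123² + -3.4688²) = 8.0031 (running 11.4383)
  edge 3→4: √(-1.1610² + -0.9587²) = 1.5057 (running 12.9440)
  edge 4→5: √(2.5227² + -4.1894²) = 4.8904 (running 17.8343)
  edge 5→6: √(5.4074² + 3.6522²) = 6.5252 (running 24.3596)
  edge 6→1: √(2.5157² + 2.2253²) = 3.3586 (running 27.7182)
Perimeter = 27.7182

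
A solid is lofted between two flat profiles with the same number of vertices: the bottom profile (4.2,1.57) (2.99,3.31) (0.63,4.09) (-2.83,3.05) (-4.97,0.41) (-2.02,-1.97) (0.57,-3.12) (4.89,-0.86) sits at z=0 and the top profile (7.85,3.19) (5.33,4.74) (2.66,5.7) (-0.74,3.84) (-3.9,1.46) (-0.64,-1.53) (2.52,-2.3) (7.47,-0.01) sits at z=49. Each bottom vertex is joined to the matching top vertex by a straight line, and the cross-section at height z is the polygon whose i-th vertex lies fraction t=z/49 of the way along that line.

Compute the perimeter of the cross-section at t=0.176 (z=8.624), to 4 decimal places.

Cross-section at t=0.176: each vertex is (1-t)·p0[i] + t·p1[i].
  v1: (1-0.176)·(4.2,1.57) + 0.176·(7.85,3.19) = (4.8424,1.8551)
  v2: (1-0.176)·(2.99,3.31) + 0.176·(5.33,4.74) = (3.4018,3.5617)
  v3: (1-0.176)·(0.63,4.09) + 0.176·(2.66,5.7) = (0.9873,4.3734)
  v4: (1-0.176)·(-2.83,3.05) + 0.176·(-0.74,3.84) = (-2.4622,3.1890)
  v5: (1-0.176)·(-4.97,0.41) + 0.176·(-3.9,1.46) = (-4.7817,0.5948)
  v6: (1-0.176)·(-2.02,-1.97) + 0.176·(-0.64,-1.53) = (-1.7771,-1.8926)
  v7: (1-0.176)·(0.57,-3.12) + 0.176·(2.52,-2.3) = (0.9132,-2.9757)
  v8: (1-0.176)·(4.89,-0.86) + 0.176·(7.47,-0.01) = (5.3441,-0.7104)
Perimeter = Σ |v_{i+1} − v_i|:
  edge 1→2: √(-1.4406² + 1.7066²) = 2.2333 (running 2.2333)
  edge 2→3: √(-2.4146² + 0.8117²) = 2.5473 (running 4.7806)
  edge 3→4: √(-3.4494² + -1.1843²) = 3.6471 (running 8.4277)
  edge 4→5: √(-2.3195² + -2.5942²) = 3.4800 (running 11.9077)
  edge 5→6: √(3.0046² + -2.4874²) = 3.9006 (running 15.8082)
  edge 6→7: √(2.6903² + -1.0831²) = 2.9002 (running 18.7084)
  edge 7→8: √(4.4309² + 2.2653²) = 4.9764 (running 23.6848)
  edge 8→1: √(-0.5017² + 2.5655²) = 2.6141 (running 26.2989)
Perimeter = 26.2989

Perimeter at t=0.176: 26.2989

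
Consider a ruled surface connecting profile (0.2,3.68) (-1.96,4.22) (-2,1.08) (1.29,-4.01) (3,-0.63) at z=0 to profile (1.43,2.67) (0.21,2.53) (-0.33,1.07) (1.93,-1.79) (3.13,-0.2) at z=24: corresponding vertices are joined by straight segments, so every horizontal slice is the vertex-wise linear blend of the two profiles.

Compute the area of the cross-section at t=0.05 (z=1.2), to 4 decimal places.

Cross-section at t=0.05: each vertex is (1-t)·p0[i] + t·p1[i].
  v1: (1-0.05)·(0.2,3.68) + 0.05·(1.43,2.67) = (0.2615,3.6295)
  v2: (1-0.05)·(-1.96,4.22) + 0.05·(0.21,2.53) = (-1.8515,4.1355)
  v3: (1-0.05)·(-2,1.08) + 0.05·(-0.33,1.07) = (-1.9165,1.0795)
  v4: (1-0.05)·(1.29,-4.01) + 0.05·(1.93,-1.79) = (1.3220,-3.8990)
  v5: (1-0.05)·(3,-0.63) + 0.05·(3.13,-0.2) = (3.0065,-0.6085)
Shoelace sum Σ(x_i·y_{i+1} − x_{i+1}·y_i):
  i=1: 0.2615·4.1355 − -1.8515·3.6295 = +7.8015 (running +7.8015)
  i=2: -1.8515·1.0795 − -1.9165·4.1355 = +5.9270 (running +13.7284)
  i=3: -1.9165·-3.8990 − 1.3220·1.0795 = +6.0453 (running +19.7738)
  i=4: 1.3220·-0.6085 − 3.0065·-3.8990 = +10.9179 (running +30.6917)
  i=5: 3.0065·3.6295 − 0.2615·-0.6085 = +11.0712 (running +41.7629)
Area = |Σ|/2 = |41.7629|/2 = 20.8814

Area at t=0.05: 20.8814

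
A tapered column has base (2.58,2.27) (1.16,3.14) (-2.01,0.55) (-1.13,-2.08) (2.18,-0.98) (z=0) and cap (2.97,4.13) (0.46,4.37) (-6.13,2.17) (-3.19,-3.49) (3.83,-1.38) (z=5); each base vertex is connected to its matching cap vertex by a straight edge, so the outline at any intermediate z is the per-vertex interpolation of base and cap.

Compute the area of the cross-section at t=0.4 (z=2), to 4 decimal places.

Area at t=0.4: 27.5264

Cross-section at t=0.4: each vertex is (1-t)·p0[i] + t·p1[i].
  v1: (1-0.4)·(2.58,2.27) + 0.4·(2.97,4.13) = (2.7360,3.0140)
  v2: (1-0.4)·(1.16,3.14) + 0.4·(0.46,4.37) = (0.8800,3.6320)
  v3: (1-0.4)·(-2.01,0.55) + 0.4·(-6.13,2.17) = (-3.6580,1.1980)
  v4: (1-0.4)·(-1.13,-2.08) + 0.4·(-3.19,-3.49) = (-1.9540,-2.6440)
  v5: (1-0.4)·(2.18,-0.98) + 0.4·(3.83,-1.38) = (2.8400,-1.1400)
Shoelace sum Σ(x_i·y_{i+1} − x_{i+1}·y_i):
  i=1: 2.7360·3.6320 − 0.8800·3.0140 = +7.2848 (running +7.2848)
  i=2: 0.8800·1.1980 − -3.6580·3.6320 = +14.3401 (running +21.6249)
  i=3: -3.6580·-2.6440 − -1.9540·1.1980 = +12.0126 (running +33.6376)
  i=4: -1.9540·-1.1400 − 2.8400·-2.6440 = +9.7365 (running +43.3741)
  i=5: 2.8400·3.0140 − 2.7360·-1.1400 = +11.6788 (running +55.0529)
Area = |Σ|/2 = |55.0529|/2 = 27.5264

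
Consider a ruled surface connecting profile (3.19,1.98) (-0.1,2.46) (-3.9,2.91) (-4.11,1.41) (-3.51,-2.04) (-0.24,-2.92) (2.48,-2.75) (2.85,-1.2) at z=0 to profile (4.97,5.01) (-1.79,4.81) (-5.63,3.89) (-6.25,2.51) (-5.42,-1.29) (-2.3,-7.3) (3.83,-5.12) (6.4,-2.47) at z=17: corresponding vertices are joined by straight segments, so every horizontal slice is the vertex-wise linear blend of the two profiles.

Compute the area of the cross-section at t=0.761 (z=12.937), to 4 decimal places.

Area at t=0.761: 90.5241

Cross-section at t=0.761: each vertex is (1-t)·p0[i] + t·p1[i].
  v1: (1-0.761)·(3.19,1.98) + 0.761·(4.97,5.01) = (4.5446,4.2858)
  v2: (1-0.761)·(-0.1,2.46) + 0.761·(-1.79,4.81) = (-1.3861,4.2483)
  v3: (1-0.761)·(-3.9,2.91) + 0.761·(-5.63,3.89) = (-5.2165,3.6558)
  v4: (1-0.761)·(-4.11,1.41) + 0.761·(-6.25,2.51) = (-5.7385,2.2471)
  v5: (1-0.761)·(-3.51,-2.04) + 0.761·(-5.42,-1.29) = (-4.9635,-1.4693)
  v6: (1-0.761)·(-0.24,-2.92) + 0.761·(-2.3,-7.3) = (-1.8077,-6.2532)
  v7: (1-0.761)·(2.48,-2.75) + 0.761·(3.83,-5.12) = (3.5074,-4.5536)
  v8: (1-0.761)·(2.85,-1.2) + 0.761·(6.4,-2.47) = (5.5515,-2.1665)
Shoelace sum Σ(x_i·y_{i+1} − x_{i+1}·y_i):
  i=1: 4.5446·4.2483 − -1.3861·4.2858 = +25.2475 (running +25.2475)
  i=2: -1.3861·3.6558 − -5.2165·4.2483 = +17.0944 (running +42.3419)
  i=3: -5.2165·2.2471 − -5.7385·3.6558 = +9.2568 (running +51.5987)
  i=4: -5.7385·-1.4693 − -4.9635·2.2471 = +19.5849 (running +71.1835)
  i=5: -4.9635·-6.2532 − -1.8077·-1.4693 = +28.3818 (running +99.5654)
  i=6: -1.8077·-4.5536 − 3.5074·-6.2532 = +30.1634 (running +129.7288)
  i=7: 3.5074·-2.1665 − 5.5515·-4.5536 = +17.6808 (running +147.4096)
  i=8: 5.5515·4.2858 − 4.5446·-2.1665 = +33.6387 (running +181.0483)
Area = |Σ|/2 = |181.0483|/2 = 90.5241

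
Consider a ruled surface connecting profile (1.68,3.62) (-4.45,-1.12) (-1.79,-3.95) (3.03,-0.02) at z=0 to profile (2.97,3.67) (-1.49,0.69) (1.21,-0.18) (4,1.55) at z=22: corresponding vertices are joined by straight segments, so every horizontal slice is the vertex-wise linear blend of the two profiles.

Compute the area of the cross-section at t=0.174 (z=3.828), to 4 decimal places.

Area at t=0.174: 23.0138

Cross-section at t=0.174: each vertex is (1-t)·p0[i] + t·p1[i].
  v1: (1-0.174)·(1.68,3.62) + 0.174·(2.97,3.67) = (1.9045,3.6287)
  v2: (1-0.174)·(-4.45,-1.12) + 0.174·(-1.49,0.69) = (-3.9350,-0.8051)
  v3: (1-0.174)·(-1.79,-3.95) + 0.174·(1.21,-0.18) = (-1.2680,-3.2940)
  v4: (1-0.174)·(3.03,-0.02) + 0.174·(4,1.55) = (3.1988,0.2532)
Shoelace sum Σ(x_i·y_{i+1} − x_{i+1}·y_i):
  i=1: 1.9045·-0.8051 − -3.9350·3.6287 = +12.7456 (running +12.7456)
  i=2: -3.9350·-3.2940 − -1.2680·-0.8051 = +11.9410 (running +24.6866)
  i=3: -1.2680·0.2532 − 3.1988·-3.2940 = +10.2158 (running +34.9024)
  i=4: 3.1988·3.6287 − 1.9045·0.2532 = +11.1252 (running +46.0277)
Area = |Σ|/2 = |46.0277|/2 = 23.0138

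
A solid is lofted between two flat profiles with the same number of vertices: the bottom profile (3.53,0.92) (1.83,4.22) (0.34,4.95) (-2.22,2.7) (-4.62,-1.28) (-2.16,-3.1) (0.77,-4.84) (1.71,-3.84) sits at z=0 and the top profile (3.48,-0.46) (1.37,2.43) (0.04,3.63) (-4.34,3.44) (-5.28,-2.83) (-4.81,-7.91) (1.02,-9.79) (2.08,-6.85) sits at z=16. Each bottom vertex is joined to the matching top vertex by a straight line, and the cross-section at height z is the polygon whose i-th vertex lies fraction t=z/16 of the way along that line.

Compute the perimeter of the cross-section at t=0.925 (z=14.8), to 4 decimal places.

Perimeter at t=0.925: 36.0130

Cross-section at t=0.925: each vertex is (1-t)·p0[i] + t·p1[i].
  v1: (1-0.925)·(3.53,0.92) + 0.925·(3.48,-0.46) = (3.4838,-0.3565)
  v2: (1-0.925)·(1.83,4.22) + 0.925·(1.37,2.43) = (1.4045,2.5643)
  v3: (1-0.925)·(0.34,4.95) + 0.925·(0.04,3.63) = (0.0625,3.7290)
  v4: (1-0.925)·(-2.22,2.7) + 0.925·(-4.34,3.44) = (-4.1810,3.3845)
  v5: (1-0.925)·(-4.62,-1.28) + 0.925·(-5.28,-2.83) = (-5.2305,-2.7138)
  v6: (1-0.925)·(-2.16,-3.1) + 0.925·(-4.81,-7.91) = (-4.6113,-7.5493)
  v7: (1-0.925)·(0.77,-4.84) + 0.925·(1.02,-9.79) = (1.0013,-9.4187)
  v8: (1-0.925)·(1.71,-3.84) + 0.925·(2.08,-6.85) = (2.0522,-6.6242)
Perimeter = Σ |v_{i+1} − v_i|:
  edge 1→2: √(-2.0793² + 2.9208²) = 3.5853 (running 3.5853)
  edge 2→3: √(-1.3420² + 1.1647²) = 1.7770 (running 5.3622)
  edge 3→4: √(-4.2435² + -0.3445²) = 4.2575 (running 9.6197)
  edge 4→5: √(-1.0495² + -6.0983²) = 6.1879 (running 15.8076)
  edge 5→6: √(0.6193² + -4.8355²) = 4.8750 (running 20.6826)
  edge 6→7: √(5.6125² + -1.8695²) = 5.9157 (running 26.5982)
  edge 7→8: √(1.0510² + 2.7945²) = 2.9856 (running 29.5838)
  edge 8→1: √(1.4315² + 6.2677²) = 6.4291 (running 36.0130)
Perimeter = 36.0130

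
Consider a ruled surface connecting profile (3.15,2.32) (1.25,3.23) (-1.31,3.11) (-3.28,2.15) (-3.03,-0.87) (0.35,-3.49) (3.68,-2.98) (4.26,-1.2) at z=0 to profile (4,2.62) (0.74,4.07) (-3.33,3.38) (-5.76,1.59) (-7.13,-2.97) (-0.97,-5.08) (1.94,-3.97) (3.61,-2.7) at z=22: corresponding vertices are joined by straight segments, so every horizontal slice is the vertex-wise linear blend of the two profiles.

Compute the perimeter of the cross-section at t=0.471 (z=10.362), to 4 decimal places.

Cross-section at t=0.471: each vertex is (1-t)·p0[i] + t·p1[i].
  v1: (1-0.471)·(3.15,2.32) + 0.471·(4,2.62) = (3.5503,2.4613)
  v2: (1-0.471)·(1.25,3.23) + 0.471·(0.74,4.07) = (1.0098,3.6256)
  v3: (1-0.471)·(-1.31,3.11) + 0.471·(-3.33,3.38) = (-2.2614,3.2372)
  v4: (1-0.471)·(-3.28,2.15) + 0.471·(-5.76,1.59) = (-4.4481,1.8862)
  v5: (1-0.471)·(-3.03,-0.87) + 0.471·(-7.13,-2.97) = (-4.9611,-1.8591)
  v6: (1-0.471)·(0.35,-3.49) + 0.471·(-0.97,-5.08) = (-0.2717,-4.2389)
  v7: (1-0.471)·(3.68,-2.98) + 0.471·(1.94,-3.97) = (2.8605,-3.4463)
  v8: (1-0.471)·(4.26,-1.2) + 0.471·(3.61,-2.7) = (3.9539,-1.9065)
Perimeter = Σ |v_{i+1} − v_i|:
  edge 1→2: √(-2.5406² + 1.1643²) = 2.7947 (running 2.7947)
  edge 2→3: √(-3.2712² + -0.3885²) = 3.2942 (running 6.0889)
  edge 3→4: √(-2.1867² + -1.3509²) = 2.5703 (running 8.6592)
  edge 4→5: √(-0.5130² + -3.7453²) = 3.7803 (running 12.4395)
  edge 5→6: √(4.6894² + -2.3798²) = 5.2587 (running 17.6982)
  edge 6→7: √(3.1322² + 0.7926²) = 3.2309 (running 20.9291)
  edge 7→8: √(1.0934² + 1.5398²) = 1.8885 (running 22.8176)
  edge 8→1: √(-0.4035² + 4.3678²) = 4.3864 (running 27.2040)
Perimeter = 27.2040

Perimeter at t=0.471: 27.2040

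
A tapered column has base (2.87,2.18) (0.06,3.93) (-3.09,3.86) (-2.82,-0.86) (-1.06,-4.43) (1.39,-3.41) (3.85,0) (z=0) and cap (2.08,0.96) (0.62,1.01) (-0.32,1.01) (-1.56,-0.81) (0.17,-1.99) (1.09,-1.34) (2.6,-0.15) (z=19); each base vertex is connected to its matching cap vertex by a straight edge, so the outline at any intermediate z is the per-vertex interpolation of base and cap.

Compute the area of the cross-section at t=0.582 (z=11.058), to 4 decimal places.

Cross-section at t=0.582: each vertex is (1-t)·p0[i] + t·p1[i].
  v1: (1-0.582)·(2.87,2.18) + 0.582·(2.08,0.96) = (2.4102,1.4700)
  v2: (1-0.582)·(0.06,3.93) + 0.582·(0.62,1.01) = (0.3859,2.2306)
  v3: (1-0.582)·(-3.09,3.86) + 0.582·(-0.32,1.01) = (-1.4779,2.2013)
  v4: (1-0.582)·(-2.82,-0.86) + 0.582·(-1.56,-0.81) = (-2.0867,-0.8309)
  v5: (1-0.582)·(-1.06,-4.43) + 0.582·(0.17,-1.99) = (-0.3441,-3.0099)
  v6: (1-0.582)·(1.39,-3.41) + 0.582·(1.09,-1.34) = (1.2154,-2.2053)
  v7: (1-0.582)·(3.85,0) + 0.582·(2.6,-0.15) = (3.1225,-0.0873)
Shoelace sum Σ(x_i·y_{i+1} − x_{i+1}·y_i):
  i=1: 2.4102·2.2306 − 0.3859·1.4700 = +4.8089 (running +4.8089)
  i=2: 0.3859·2.2013 − -1.4779·2.2306 = +4.1460 (running +8.9548)
  i=3: -1.4779·-0.8309 − -2.0867·2.2013 = +5.8214 (running +14.7762)
  i=4: -2.0867·-3.0099 − -0.3441·-0.8309 = +5.9948 (running +20.7710)
  i=5: -0.3441·-2.2053 − 1.2154·-3.0099 = +4.4172 (running +25.1882)
  i=6: 1.2154·-0.0873 − 3.1225·-2.2053 = +6.7798 (running +31.9680)
  i=7: 3.1225·1.4700 − 2.4102·-0.0873 = +4.8004 (running +36.7683)
Area = |Σ|/2 = |36.7683|/2 = 18.3842

Area at t=0.582: 18.3842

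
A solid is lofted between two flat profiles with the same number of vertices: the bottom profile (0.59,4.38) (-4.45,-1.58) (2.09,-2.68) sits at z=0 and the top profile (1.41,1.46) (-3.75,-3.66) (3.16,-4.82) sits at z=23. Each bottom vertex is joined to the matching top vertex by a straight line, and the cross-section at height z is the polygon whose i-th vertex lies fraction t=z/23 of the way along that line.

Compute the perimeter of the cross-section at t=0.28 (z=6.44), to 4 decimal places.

Cross-section at t=0.28: each vertex is (1-t)·p0[i] + t·p1[i].
  v1: (1-0.28)·(0.59,4.38) + 0.28·(1.41,1.46) = (0.8196,3.5624)
  v2: (1-0.28)·(-4.45,-1.58) + 0.28·(-3.75,-3.66) = (-4.2540,-2.1624)
  v3: (1-0.28)·(2.09,-2.68) + 0.28·(3.16,-4.82) = (2.3896,-3.2792)
Perimeter = Σ |v_{i+1} − v_i|:
  edge 1→2: √(-5.0736² + -5.7248²) = 7.6495 (running 7.6495)
  edge 2→3: √(6.6436² + -1.1168²) = 6.7368 (running 14.3863)
  edge 3→1: √(-1.5700² + 6.8416²) = 7.0194 (running 21.4057)
Perimeter = 21.4057

Perimeter at t=0.28: 21.4057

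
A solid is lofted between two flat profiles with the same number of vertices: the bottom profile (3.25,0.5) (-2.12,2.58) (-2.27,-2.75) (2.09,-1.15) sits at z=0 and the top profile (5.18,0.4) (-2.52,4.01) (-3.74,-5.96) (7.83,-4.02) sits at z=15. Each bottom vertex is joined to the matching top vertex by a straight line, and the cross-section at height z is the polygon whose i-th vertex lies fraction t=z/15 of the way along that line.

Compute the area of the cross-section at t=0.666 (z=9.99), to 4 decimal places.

Cross-section at t=0.666: each vertex is (1-t)·p0[i] + t·p1[i].
  v1: (1-0.666)·(3.25,0.5) + 0.666·(5.18,0.4) = (4.5354,0.4334)
  v2: (1-0.666)·(-2.12,2.58) + 0.666·(-2.52,4.01) = (-2.3864,3.5324)
  v3: (1-0.666)·(-2.27,-2.75) + 0.666·(-3.74,-5.96) = (-3.2490,-4.8879)
  v4: (1-0.666)·(2.09,-1.15) + 0.666·(7.83,-4.02) = (5.9128,-3.0614)
Shoelace sum Σ(x_i·y_{i+1} − x_{i+1}·y_i):
  i=1: 4.5354·3.5324 − -2.3864·0.4334 = +17.0550 (running +17.0550)
  i=2: -2.3864·-4.8879 − -3.2490·3.5324 = +23.1412 (running +40.1961)
  i=3: -3.2490·-3.0614 − 5.9128·-4.8879 = +38.8477 (running +79.0439)
  i=4: 5.9128·0.4334 − 4.5354·-3.0614 = +16.4473 (running +95.4912)
Area = |Σ|/2 = |95.4912|/2 = 47.7456

Area at t=0.666: 47.7456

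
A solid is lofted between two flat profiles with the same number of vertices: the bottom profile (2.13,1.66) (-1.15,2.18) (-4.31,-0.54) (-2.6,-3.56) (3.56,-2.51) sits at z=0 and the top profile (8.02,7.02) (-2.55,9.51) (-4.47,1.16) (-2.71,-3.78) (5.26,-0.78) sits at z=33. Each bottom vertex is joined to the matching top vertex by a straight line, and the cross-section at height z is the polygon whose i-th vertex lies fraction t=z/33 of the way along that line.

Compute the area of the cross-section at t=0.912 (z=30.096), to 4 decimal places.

Cross-section at t=0.912: each vertex is (1-t)·p0[i] + t·p1[i].
  v1: (1-0.912)·(2.13,1.66) + 0.912·(8.02,7.02) = (7.5017,6.5483)
  v2: (1-0.912)·(-1.15,2.18) + 0.912·(-2.55,9.51) = (-2.4268,8.8650)
  v3: (1-0.912)·(-4.31,-0.54) + 0.912·(-4.47,1.16) = (-4.4559,1.0104)
  v4: (1-0.912)·(-2.6,-3.56) + 0.912·(-2.71,-3.78) = (-2.7003,-3.7606)
  v5: (1-0.912)·(3.56,-2.51) + 0.912·(5.26,-0.78) = (5.1104,-0.9322)
Shoelace sum Σ(x_i·y_{i+1} − x_{i+1}·y_i):
  i=1: 7.5017·8.8650 − -2.4268·6.5483 = +82.3936 (running +82.3936)
  i=2: -2.4268·1.0104 − -4.4559·8.8650 = +37.0495 (running +119.4431)
  i=3: -4.4559·-3.7606 − -2.7003·1.0104 = +19.4855 (running +138.9286)
  i=4: -2.7003·-0.9322 − 5.1104·-3.7606 = +21.7357 (running +160.6643)
  i=5: 5.1104·6.5483 − 7.5017·-0.9322 = +40.4579 (running +201.1222)
Area = |Σ|/2 = |201.1222|/2 = 100.5611

Area at t=0.912: 100.5611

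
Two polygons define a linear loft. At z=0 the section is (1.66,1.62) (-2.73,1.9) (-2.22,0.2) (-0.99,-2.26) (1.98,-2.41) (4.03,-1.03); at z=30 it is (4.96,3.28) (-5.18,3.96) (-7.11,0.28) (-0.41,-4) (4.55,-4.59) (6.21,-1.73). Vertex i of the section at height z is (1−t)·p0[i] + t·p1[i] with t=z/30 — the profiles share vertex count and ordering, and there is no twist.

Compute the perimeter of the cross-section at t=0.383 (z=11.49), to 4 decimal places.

Perimeter at t=0.383: 24.2022

Cross-section at t=0.383: each vertex is (1-t)·p0[i] + t·p1[i].
  v1: (1-0.383)·(1.66,1.62) + 0.383·(4.96,3.28) = (2.9239,2.2558)
  v2: (1-0.383)·(-2.73,1.9) + 0.383·(-5.18,3.96) = (-3.6684,2.6890)
  v3: (1-0.383)·(-2.22,0.2) + 0.383·(-7.11,0.28) = (-4.0929,0.2306)
  v4: (1-0.383)·(-0.99,-2.26) + 0.383·(-0.41,-4) = (-0.7679,-2.9264)
  v5: (1-0.383)·(1.98,-2.41) + 0.383·(4.55,-4.59) = (2.9643,-3.2449)
  v6: (1-0.383)·(4.03,-1.03) + 0.383·(6.21,-1.73) = (4.8649,-1.2981)
Perimeter = Σ |v_{i+1} − v_i|:
  edge 1→2: √(-6.5922² + 0.4332²) = 6.6065 (running 6.6065)
  edge 2→3: √(-0.4245² + -2.4583²) = 2.4947 (running 9.1012)
  edge 3→4: √(3.3250² + -3.1571²) = 4.5851 (running 13.6862)
  edge 4→5: √(3.7322² + -0.3185²) = 3.7457 (running 17.4320)
  edge 5→6: √(1.9006² + 1.9468²) = 2.7208 (running 20.1528)
  edge 6→1: √(-1.9410² + 3.5539²) = 4.0494 (running 24.2022)
Perimeter = 24.2022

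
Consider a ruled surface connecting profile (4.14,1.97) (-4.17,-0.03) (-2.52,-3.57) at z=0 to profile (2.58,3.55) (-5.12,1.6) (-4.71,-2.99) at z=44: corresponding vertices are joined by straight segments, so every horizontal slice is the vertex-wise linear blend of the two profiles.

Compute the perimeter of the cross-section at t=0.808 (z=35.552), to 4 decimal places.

Cross-section at t=0.808: each vertex is (1-t)·p0[i] + t·p1[i].
  v1: (1-0.808)·(4.14,1.97) + 0.808·(2.58,3.55) = (2.8795,3.2466)
  v2: (1-0.808)·(-4.17,-0.03) + 0.808·(-5.12,1.6) = (-4.9376,1.2870)
  v3: (1-0.808)·(-2.52,-3.57) + 0.808·(-4.71,-2.99) = (-4.2895,-3.1014)
Perimeter = Σ |v_{i+1} − v_i|:
  edge 1→2: √(-7.8171² + -1.9596²) = 8.0590 (running 8.0590)
  edge 2→3: √(0.6481² + -4.3884²) = 4.4360 (running 12.4950)
  edge 3→1: √(7.1690² + 6.3480²) = 9.5756 (running 22.0706)
Perimeter = 22.0706

Perimeter at t=0.808: 22.0706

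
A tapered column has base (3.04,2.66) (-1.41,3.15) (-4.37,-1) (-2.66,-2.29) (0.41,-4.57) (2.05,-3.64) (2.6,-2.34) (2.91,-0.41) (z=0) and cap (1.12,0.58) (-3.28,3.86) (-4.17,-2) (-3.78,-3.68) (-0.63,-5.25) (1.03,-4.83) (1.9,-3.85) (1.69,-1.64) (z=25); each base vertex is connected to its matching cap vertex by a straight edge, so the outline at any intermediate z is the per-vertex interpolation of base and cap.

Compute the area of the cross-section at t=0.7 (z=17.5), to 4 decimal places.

Cross-section at t=0.7: each vertex is (1-t)·p0[i] + t·p1[i].
  v1: (1-0.7)·(3.04,2.66) + 0.7·(1.12,0.58) = (1.6960,1.2040)
  v2: (1-0.7)·(-1.41,3.15) + 0.7·(-3.28,3.86) = (-2.7190,3.6470)
  v3: (1-0.7)·(-4.37,-1) + 0.7·(-4.17,-2) = (-4.2300,-1.7000)
  v4: (1-0.7)·(-2.66,-2.29) + 0.7·(-3.78,-3.68) = (-3.4440,-3.2630)
  v5: (1-0.7)·(0.41,-4.57) + 0.7·(-0.63,-5.25) = (-0.3180,-5.0460)
  v6: (1-0.7)·(2.05,-3.64) + 0.7·(1.03,-4.83) = (1.3360,-4.4730)
  v7: (1-0.7)·(2.6,-2.34) + 0.7·(1.9,-3.85) = (2.1100,-3.3970)
  v8: (1-0.7)·(2.91,-0.41) + 0.7·(1.69,-1.64) = (2.0560,-1.2710)
Shoelace sum Σ(x_i·y_{i+1} − x_{i+1}·y_i):
  i=1: 1.6960·3.6470 − -2.7190·1.2040 = +9.4590 (running +9.4590)
  i=2: -2.7190·-1.7000 − -4.2300·3.6470 = +20.0491 (running +29.5081)
  i=3: -4.2300·-3.2630 − -3.4440·-1.7000 = +7.9477 (running +37.4558)
  i=4: -3.4440·-5.0460 − -0.3180·-3.2630 = +16.3408 (running +53.7966)
  i=5: -0.3180·-4.4730 − 1.3360·-5.0460 = +8.1639 (running +61.9604)
  i=6: 1.3360·-3.3970 − 2.1100·-4.4730 = +4.8996 (running +66.8601)
  i=7: 2.1100·-1.2710 − 2.0560·-3.3970 = +4.3024 (running +71.1625)
  i=8: 2.0560·1.2040 − 1.6960·-1.2710 = +4.6310 (running +75.7935)
Area = |Σ|/2 = |75.7935|/2 = 37.8968

Area at t=0.7: 37.8968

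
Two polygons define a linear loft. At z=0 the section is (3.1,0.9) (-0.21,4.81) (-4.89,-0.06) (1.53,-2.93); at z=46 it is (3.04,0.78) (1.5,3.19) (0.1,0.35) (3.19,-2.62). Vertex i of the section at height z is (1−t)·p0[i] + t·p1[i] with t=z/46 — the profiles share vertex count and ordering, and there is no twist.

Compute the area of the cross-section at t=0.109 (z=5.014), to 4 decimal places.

Cross-section at t=0.109: each vertex is (1-t)·p0[i] + t·p1[i].
  v1: (1-0.109)·(3.1,0.9) + 0.109·(3.04,0.78) = (3.0935,0.8869)
  v2: (1-0.109)·(-0.21,4.81) + 0.109·(1.5,3.19) = (-0.0236,4.6334)
  v3: (1-0.109)·(-4.89,-0.06) + 0.109·(0.1,0.35) = (-4.3461,-0.0153)
  v4: (1-0.109)·(1.53,-2.93) + 0.109·(3.19,-2.62) = (1.7109,-2.8962)
Shoelace sum Σ(x_i·y_{i+1} − x_{i+1}·y_i):
  i=1: 3.0935·4.6334 − -0.0236·0.8869 = +14.3542 (running +14.3542)
  i=2: -0.0236·-0.0153 − -4.3461·4.6334 = +20.1376 (running +34.4919)
  i=3: -4.3461·-2.8962 − 1.7109·-0.0153 = +12.6134 (running +47.1052)
  i=4: 1.7109·0.8869 − 3.0935·-2.8962 = +10.4768 (running +57.5820)
Area = |Σ|/2 = |57.5820|/2 = 28.7910

Area at t=0.109: 28.7910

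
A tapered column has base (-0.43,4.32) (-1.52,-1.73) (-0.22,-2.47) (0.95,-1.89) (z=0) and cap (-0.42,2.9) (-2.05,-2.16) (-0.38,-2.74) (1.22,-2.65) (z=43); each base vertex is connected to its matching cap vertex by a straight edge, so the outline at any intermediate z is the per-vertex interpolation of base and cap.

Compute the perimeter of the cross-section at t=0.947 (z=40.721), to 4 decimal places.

Perimeter at t=0.947: 14.5080

Cross-section at t=0.947: each vertex is (1-t)·p0[i] + t·p1[i].
  v1: (1-0.947)·(-0.43,4.32) + 0.947·(-0.42,2.9) = (-0.4205,2.9753)
  v2: (1-0.947)·(-1.52,-1.73) + 0.947·(-2.05,-2.16) = (-2.0219,-2.1372)
  v3: (1-0.947)·(-0.22,-2.47) + 0.947·(-0.38,-2.74) = (-0.3715,-2.7257)
  v4: (1-0.947)·(0.95,-1.89) + 0.947·(1.22,-2.65) = (1.2057,-2.6097)
Perimeter = Σ |v_{i+1} − v_i|:
  edge 1→2: √(-1.6014² + -5.1125²) = 5.3574 (running 5.3574)
  edge 2→3: √(1.6504² + -0.5885²) = 1.7522 (running 7.1096)
  edge 3→4: √(1.5772² + 0.1160²) = 1.5815 (running 8.6910)
  edge 4→1: √(-1.6262² + 5.5850²) = 5.8169 (running 14.5080)
Perimeter = 14.5080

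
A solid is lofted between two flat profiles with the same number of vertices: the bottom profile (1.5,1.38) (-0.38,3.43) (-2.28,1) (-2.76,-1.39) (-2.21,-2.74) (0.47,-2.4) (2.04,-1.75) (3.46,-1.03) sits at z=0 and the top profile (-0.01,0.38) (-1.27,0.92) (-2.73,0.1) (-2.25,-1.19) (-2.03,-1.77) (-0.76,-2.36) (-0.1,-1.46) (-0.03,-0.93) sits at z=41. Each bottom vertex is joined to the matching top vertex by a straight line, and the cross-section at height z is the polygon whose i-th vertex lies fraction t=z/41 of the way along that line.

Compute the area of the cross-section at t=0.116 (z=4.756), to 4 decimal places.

Area at t=0.116: 19.9158

Cross-section at t=0.116: each vertex is (1-t)·p0[i] + t·p1[i].
  v1: (1-0.116)·(1.5,1.38) + 0.116·(-0.01,0.38) = (1.3248,1.2640)
  v2: (1-0.116)·(-0.38,3.43) + 0.116·(-1.27,0.92) = (-0.4832,3.1388)
  v3: (1-0.116)·(-2.28,1) + 0.116·(-2.73,0.1) = (-2.3322,0.8956)
  v4: (1-0.116)·(-2.76,-1.39) + 0.116·(-2.25,-1.19) = (-2.7008,-1.3668)
  v5: (1-0.116)·(-2.21,-2.74) + 0.116·(-2.03,-1.77) = (-2.1891,-2.6275)
  v6: (1-0.116)·(0.47,-2.4) + 0.116·(-0.76,-2.36) = (0.3273,-2.3954)
  v7: (1-0.116)·(2.04,-1.75) + 0.116·(-0.1,-1.46) = (1.7918,-1.7164)
  v8: (1-0.116)·(3.46,-1.03) + 0.116·(-0.03,-0.93) = (3.0552,-1.0184)
Shoelace sum Σ(x_i·y_{i+1} − x_{i+1}·y_i):
  i=1: 1.3248·3.1388 − -0.4832·1.2640 = +4.7693 (running +4.7693)
  i=2: -0.4832·0.8956 − -2.3322·3.1388 = +6.8876 (running +11.6569)
  i=3: -2.3322·-1.3668 − -2.7008·0.8956 = +5.6065 (running +17.2634)
  i=4: -2.7008·-2.6275 − -2.1891·-1.3668 = +4.1043 (running +21.3677)
  i=5: -2.1891·-2.3954 − 0.3273·-2.6275 = +6.1038 (running +27.4715)
  i=6: 0.3273·-1.7164 − 1.7918·-2.3954 = +3.7301 (running +31.2016)
  i=7: 1.7918·-1.0184 − 3.0552·-1.7164 = +3.4190 (running +34.6206)
  i=8: 3.0552·1.2640 − 1.3248·-1.0184 = +5.2109 (running +39.8316)
Area = |Σ|/2 = |39.8316|/2 = 19.9158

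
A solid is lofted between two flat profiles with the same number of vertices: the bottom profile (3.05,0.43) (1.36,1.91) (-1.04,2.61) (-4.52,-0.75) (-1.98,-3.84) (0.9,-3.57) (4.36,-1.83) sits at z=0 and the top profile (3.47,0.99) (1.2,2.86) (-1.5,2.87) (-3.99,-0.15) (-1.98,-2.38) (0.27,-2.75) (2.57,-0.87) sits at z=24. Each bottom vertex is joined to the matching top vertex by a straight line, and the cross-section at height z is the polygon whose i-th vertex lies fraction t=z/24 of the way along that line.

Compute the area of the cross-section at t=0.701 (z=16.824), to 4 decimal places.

Area at t=0.701: 30.0314

Cross-section at t=0.701: each vertex is (1-t)·p0[i] + t·p1[i].
  v1: (1-0.701)·(3.05,0.43) + 0.701·(3.47,0.99) = (3.3444,0.8226)
  v2: (1-0.701)·(1.36,1.91) + 0.701·(1.2,2.86) = (1.2478,2.5759)
  v3: (1-0.701)·(-1.04,2.61) + 0.701·(-1.5,2.87) = (-1.3625,2.7923)
  v4: (1-0.701)·(-4.52,-0.75) + 0.701·(-3.99,-0.15) = (-4.1485,-0.3294)
  v5: (1-0.701)·(-1.98,-3.84) + 0.701·(-1.98,-2.38) = (-1.9800,-2.8165)
  v6: (1-0.701)·(0.9,-3.57) + 0.701·(0.27,-2.75) = (0.4584,-2.9952)
  v7: (1-0.701)·(4.36,-1.83) + 0.701·(2.57,-0.87) = (3.1052,-1.1570)
Shoelace sum Σ(x_i·y_{i+1} − x_{i+1}·y_i):
  i=1: 3.3444·2.5759 − 1.2478·0.8226 = +7.5886 (running +7.5886)
  i=2: 1.2478·2.7923 − -1.3625·2.5759 = +6.9939 (running +14.5826)
  i=3: -1.3625·-0.3294 − -4.1485·2.7923 = +12.0324 (running +26.6150)
  i=4: -4.1485·-2.8165 − -1.9800·-0.3294 = +11.0321 (running +37.6471)
  i=5: -1.9800·-2.9952 − 0.4584·-2.8165 = +7.2215 (running +44.8686)
  i=6: 0.4584·-1.1570 − 3.1052·-2.9952 = +8.7703 (running +53.6389)
  i=7: 3.1052·0.8226 − 3.3444·-1.1570 = +6.4238 (running +60.0627)
Area = |Σ|/2 = |60.0627|/2 = 30.0314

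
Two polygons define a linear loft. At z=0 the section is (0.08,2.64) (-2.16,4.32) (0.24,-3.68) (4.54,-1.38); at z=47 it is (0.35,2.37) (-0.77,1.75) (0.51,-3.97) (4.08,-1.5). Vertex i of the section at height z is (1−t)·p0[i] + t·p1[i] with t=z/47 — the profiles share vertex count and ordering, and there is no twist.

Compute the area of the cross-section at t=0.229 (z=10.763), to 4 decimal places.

Area at t=0.229: 19.4365

Cross-section at t=0.229: each vertex is (1-t)·p0[i] + t·p1[i].
  v1: (1-0.229)·(0.08,2.64) + 0.229·(0.35,2.37) = (0.1418,2.5782)
  v2: (1-0.229)·(-2.16,4.32) + 0.229·(-0.77,1.75) = (-1.8417,3.7315)
  v3: (1-0.229)·(0.24,-3.68) + 0.229·(0.51,-3.97) = (0.3018,-3.7464)
  v4: (1-0.229)·(4.54,-1.38) + 0.229·(4.08,-1.5) = (4.4347,-1.4075)
Shoelace sum Σ(x_i·y_{i+1} − x_{i+1}·y_i):
  i=1: 0.1418·3.7315 − -1.8417·2.5782 = +5.2774 (running +5.2774)
  i=2: -1.8417·-3.7464 − 0.3018·3.7315 = +5.7735 (running +11.0509)
  i=3: 0.3018·-1.4075 − 4.4347·-3.7464 = +16.1892 (running +27.2401)
  i=4: 4.4347·2.5782 − 0.1418·-1.4075 = +11.6329 (running +38.8730)
Area = |Σ|/2 = |38.8730|/2 = 19.4365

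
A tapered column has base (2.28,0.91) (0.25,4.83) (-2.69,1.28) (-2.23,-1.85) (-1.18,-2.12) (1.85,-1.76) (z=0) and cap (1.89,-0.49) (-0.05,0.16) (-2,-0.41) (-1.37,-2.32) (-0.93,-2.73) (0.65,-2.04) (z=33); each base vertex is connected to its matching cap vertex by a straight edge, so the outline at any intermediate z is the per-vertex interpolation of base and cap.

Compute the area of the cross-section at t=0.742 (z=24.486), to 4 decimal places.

Area at t=0.742: 10.3260

Cross-section at t=0.742: each vertex is (1-t)·p0[i] + t·p1[i].
  v1: (1-0.742)·(2.28,0.91) + 0.742·(1.89,-0.49) = (1.9906,-0.1288)
  v2: (1-0.742)·(0.25,4.83) + 0.742·(-0.05,0.16) = (0.0274,1.3649)
  v3: (1-0.742)·(-2.69,1.28) + 0.742·(-2,-0.41) = (-2.1780,0.0260)
  v4: (1-0.742)·(-2.23,-1.85) + 0.742·(-1.37,-2.32) = (-1.5919,-2.1987)
  v5: (1-0.742)·(-1.18,-2.12) + 0.742·(-0.93,-2.73) = (-0.9945,-2.5726)
  v6: (1-0.742)·(1.85,-1.76) + 0.742·(0.65,-2.04) = (0.9596,-1.9678)
Shoelace sum Σ(x_i·y_{i+1} − x_{i+1}·y_i):
  i=1: 1.9906·1.3649 − 0.0274·-0.1288 = +2.7204 (running +2.7204)
  i=2: 0.0274·0.0260 − -2.1780·1.3649 = +2.9734 (running +5.6939)
  i=3: -2.1780·-2.1987 − -1.5919·0.0260 = +4.8303 (running +10.5242)
  i=4: -1.5919·-2.5726 − -0.9945·-2.1987 = +1.9087 (running +12.4328)
  i=5: -0.9945·-1.9678 − 0.9596·-2.5726 = +4.4256 (running +16.8585)
  i=6: 0.9596·-0.1288 − 1.9906·-1.9678 = +3.7935 (running +20.6519)
Area = |Σ|/2 = |20.6519|/2 = 10.3260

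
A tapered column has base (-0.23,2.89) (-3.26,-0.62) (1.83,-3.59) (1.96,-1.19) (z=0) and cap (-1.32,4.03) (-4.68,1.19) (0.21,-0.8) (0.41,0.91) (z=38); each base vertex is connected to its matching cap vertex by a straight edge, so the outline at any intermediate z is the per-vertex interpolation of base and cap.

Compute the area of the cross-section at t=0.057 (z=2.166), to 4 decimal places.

Area at t=0.057: 16.0820

Cross-section at t=0.057: each vertex is (1-t)·p0[i] + t·p1[i].
  v1: (1-0.057)·(-0.23,2.89) + 0.057·(-1.32,4.03) = (-0.2921,2.9550)
  v2: (1-0.057)·(-3.26,-0.62) + 0.057·(-4.68,1.19) = (-3.3409,-0.5168)
  v3: (1-0.057)·(1.83,-3.59) + 0.057·(0.21,-0.8) = (1.7377,-3.4310)
  v4: (1-0.057)·(1.96,-1.19) + 0.057·(0.41,0.91) = (1.8716,-1.0703)
Shoelace sum Σ(x_i·y_{i+1} − x_{i+1}·y_i):
  i=1: -0.2921·-0.5168 − -3.3409·2.9550 = +10.0234 (running +10.0234)
  i=2: -3.3409·-3.4310 − 1.7377·-0.5168 = +12.3607 (running +22.3841)
  i=3: 1.7377·-1.0703 − 1.8716·-3.4310 = +4.5618 (running +26.9459)
  i=4: 1.8716·2.9550 − -0.2921·-1.0703 = +5.2180 (running +32.1639)
Area = |Σ|/2 = |32.1639|/2 = 16.0820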